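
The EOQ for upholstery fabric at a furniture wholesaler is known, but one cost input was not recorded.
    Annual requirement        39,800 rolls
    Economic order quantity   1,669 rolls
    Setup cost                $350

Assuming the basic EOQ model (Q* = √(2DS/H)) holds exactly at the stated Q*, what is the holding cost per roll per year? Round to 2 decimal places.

EOQ relation: Q² = 2DS/H, so rearrange for the unknown.
H = 2DS / Q² = 2 × 39,800 × 350 / 1,669² = 10.0016

$10.00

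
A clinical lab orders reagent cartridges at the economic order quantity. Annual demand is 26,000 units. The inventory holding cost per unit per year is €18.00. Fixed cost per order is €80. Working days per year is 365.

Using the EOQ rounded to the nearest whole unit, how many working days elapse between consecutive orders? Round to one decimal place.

6.8 days

2DS/H = 2·26,000·80/18 = 231,111.11
EOQ = √231,111.11 ≈ 480.74 → Q = 481 units
Cycle time = (working days × Q)/D = (365 × 481) / 26,000 = 6.753 days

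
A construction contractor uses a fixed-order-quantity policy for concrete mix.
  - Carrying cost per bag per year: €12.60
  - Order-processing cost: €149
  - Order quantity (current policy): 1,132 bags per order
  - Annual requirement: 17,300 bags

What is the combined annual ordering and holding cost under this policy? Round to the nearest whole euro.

€9,409

Ordering: D/Q × S = 17,300/1,132 × €149 = €2,277.12
Holding:  Q/2 × H = 1,132/2 × €12.6 = €7,131.60
Total = €2,277.12 + €7,131.60 = €9,408.72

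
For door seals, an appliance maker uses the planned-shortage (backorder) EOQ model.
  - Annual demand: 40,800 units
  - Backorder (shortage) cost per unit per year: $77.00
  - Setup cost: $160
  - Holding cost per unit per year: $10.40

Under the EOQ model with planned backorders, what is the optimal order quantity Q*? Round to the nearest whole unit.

Basic EOQ = √(2·40,800·160/10.4) = 1,120.439
Backorder adjustment √((H+b)/b) = √((10.4+77)/77) = 1.0654
Q* = 1,120.439 × 1.0654 ≈ 1,193.71

1,194 units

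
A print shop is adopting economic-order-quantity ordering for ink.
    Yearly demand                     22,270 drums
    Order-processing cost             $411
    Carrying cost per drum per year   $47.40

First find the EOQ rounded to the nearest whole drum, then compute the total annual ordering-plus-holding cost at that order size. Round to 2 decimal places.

EOQ = √(2DS/H) = √(2 × 22,270 × 411 / 47.4)
    = √(386,201.27) ≈ 621.45 → Q = 621 drums
Orders/yr = 22,270/621 = 35.862; ordering cost = 35.862 × $411 = $14,739.08
Average inventory = 621/2 = 310.5; holding cost = 310.5 × $47.4 = $14,717.70
Total = $14,739.08 + $14,717.70 = $29,456.78

$29,456.78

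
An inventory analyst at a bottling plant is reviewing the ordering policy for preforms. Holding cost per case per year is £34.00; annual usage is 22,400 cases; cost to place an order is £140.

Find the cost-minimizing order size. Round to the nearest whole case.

430 cases

EOQ = √(2DS/H) = √(2 × 22,400 × 140 / 34)
    = √(184,470.59) ≈ 429.50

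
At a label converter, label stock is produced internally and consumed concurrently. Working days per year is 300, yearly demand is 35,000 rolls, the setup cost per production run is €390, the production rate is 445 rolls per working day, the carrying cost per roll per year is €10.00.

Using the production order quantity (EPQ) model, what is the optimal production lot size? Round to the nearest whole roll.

1,924 rolls

Daily demand d = 35,000/300 = 116.667; p = 445; 1 − d/p = 0.73783
EPQ = √(2DS / (H(1 − d/p)))
    = √(2 × 35,000 × 390 / (10 × 0.73783)) ≈ 1,923.55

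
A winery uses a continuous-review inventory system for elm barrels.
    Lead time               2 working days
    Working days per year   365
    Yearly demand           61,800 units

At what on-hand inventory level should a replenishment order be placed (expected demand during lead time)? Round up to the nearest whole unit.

Daily demand d = 61,800 / 365 = 169.315 units/day
Demand during lead time = 169.315 × 2 = 338.63
Reorder point = 338.63 → round up

339 units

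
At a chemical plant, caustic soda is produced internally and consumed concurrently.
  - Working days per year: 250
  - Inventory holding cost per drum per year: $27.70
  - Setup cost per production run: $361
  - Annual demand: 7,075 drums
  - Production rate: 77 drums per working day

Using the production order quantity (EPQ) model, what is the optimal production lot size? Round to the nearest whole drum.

d = 7,075/250 = 28.3000 drums/day;  effective holding cost H(1 − d/p) = 27.7·(1 − 28.3000/77) = 17.51935
Q* = √(2DS / H_eff) = √(2·7,075·361 / 17.51935) ≈ 539.97

540 drums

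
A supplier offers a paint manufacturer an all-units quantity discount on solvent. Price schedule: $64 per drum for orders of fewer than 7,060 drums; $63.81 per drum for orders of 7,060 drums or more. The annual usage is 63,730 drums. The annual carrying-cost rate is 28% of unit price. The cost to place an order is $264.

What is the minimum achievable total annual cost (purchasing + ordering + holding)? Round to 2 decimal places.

$4,103,276.02

H₁ = 28%×$64 = $17.9200;  H₂ = 28%×$63.81 = $17.8668
EOQ₁ = √(2×63,730×264/17.9200) = 1,370.31  (< 7,060, feasible at tier 1)
EOQ₂ = √(2×63,730×264/17.8668) = 1,372.35  (< 7,060 → use Q = 7,060 at tier-2 price)
TC(tier 1 (EOQ₁), Q≈1,370.3) = $4,103,276.02
TC(tier 2, Q≈7,060.0) = $4,132,064.21
Minimum at tier 1 (EOQ₁): $4,103,276.02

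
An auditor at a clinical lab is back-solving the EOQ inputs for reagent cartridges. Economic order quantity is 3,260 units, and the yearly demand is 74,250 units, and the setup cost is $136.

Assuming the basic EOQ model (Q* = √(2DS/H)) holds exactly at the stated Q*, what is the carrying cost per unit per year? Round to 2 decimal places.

Since Q* = (2DS/H)^½, squaring gives Q*²·H = 2DS.
H = 2DS / Q² = 2 × 74,250 × 136 / 3,260² = 1.9003

$1.90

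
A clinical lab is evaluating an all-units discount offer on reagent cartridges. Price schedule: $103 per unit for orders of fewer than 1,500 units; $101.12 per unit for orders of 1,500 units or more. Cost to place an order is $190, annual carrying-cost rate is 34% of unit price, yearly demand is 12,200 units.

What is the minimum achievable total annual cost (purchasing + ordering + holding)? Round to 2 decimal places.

$1,260,994.93

H₁ = 34%×$103 = $35.0200;  H₂ = 34%×$101.12 = $34.3808
EOQ₁ = √(2×12,200×190/35.0200) = 363.84  (< 1,500, feasible at tier 1)
EOQ₂ = √(2×12,200×190/34.3808) = 367.21  (< 1,500 → use Q = 1,500 at tier-2 price)
TC(tier 1 (EOQ₁), Q≈363.8) = $1,269,341.77
TC(tier 2, Q≈1,500.0) = $1,260,994.93
Minimum at tier 2: $1,260,994.93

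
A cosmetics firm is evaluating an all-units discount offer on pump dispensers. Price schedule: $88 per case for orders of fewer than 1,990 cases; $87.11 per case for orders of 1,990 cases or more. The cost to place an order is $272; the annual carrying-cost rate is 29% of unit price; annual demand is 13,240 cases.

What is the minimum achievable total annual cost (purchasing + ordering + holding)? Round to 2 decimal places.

$1,178,677.63

H₁ = 29%×$88 = $25.5200;  H₂ = 29%×$87.11 = $25.2619
EOQ₁ = √(2×13,240×272/25.5200) = 531.26  (< 1,990, feasible at tier 1)
EOQ₂ = √(2×13,240×272/25.2619) = 533.96  (< 1,990 → use Q = 1,990 at tier-2 price)
TC(tier 1 (EOQ₁), Q≈531.3) = $1,178,677.63
TC(tier 2, Q≈1,990.0) = $1,180,281.68
Minimum at tier 1 (EOQ₁): $1,178,677.63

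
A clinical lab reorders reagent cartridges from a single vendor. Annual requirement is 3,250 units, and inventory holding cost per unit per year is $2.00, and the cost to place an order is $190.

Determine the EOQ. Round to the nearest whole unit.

786 units

2DS/H = 2·3,250·190/2 = 617,500.00
EOQ = √617,500.00 ≈ 785.81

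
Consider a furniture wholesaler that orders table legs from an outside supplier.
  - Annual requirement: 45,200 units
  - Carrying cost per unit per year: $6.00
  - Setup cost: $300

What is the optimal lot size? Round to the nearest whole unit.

2,126 units

EOQ = √(2DS/H) = √(2 × 45,200 × 300 / 6)
    = √(4,520,000.00) ≈ 2,126.03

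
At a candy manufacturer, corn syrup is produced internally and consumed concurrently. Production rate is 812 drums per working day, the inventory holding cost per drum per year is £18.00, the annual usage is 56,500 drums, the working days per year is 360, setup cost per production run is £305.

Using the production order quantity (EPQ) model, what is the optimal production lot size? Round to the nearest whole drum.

d = 56,500/360 = 156.9444 drums/day;  effective holding cost H(1 − d/p) = 18·(1 − 156.9444/812) = 14.52094
Q* = √(2DS / H_eff) = √(2·56,500·305 / 14.52094) ≈ 1,540.61

1,541 drums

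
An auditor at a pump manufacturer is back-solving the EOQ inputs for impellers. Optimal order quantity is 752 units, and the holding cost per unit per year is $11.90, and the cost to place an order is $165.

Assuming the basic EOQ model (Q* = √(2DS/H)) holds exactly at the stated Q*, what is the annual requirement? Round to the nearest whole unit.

EOQ relation: Q² = 2DS/H, so rearrange for the unknown.
D = Q²H / (2S) = 752² × 11.9 / (2 × 165) = 20,392.42

20,392 units per year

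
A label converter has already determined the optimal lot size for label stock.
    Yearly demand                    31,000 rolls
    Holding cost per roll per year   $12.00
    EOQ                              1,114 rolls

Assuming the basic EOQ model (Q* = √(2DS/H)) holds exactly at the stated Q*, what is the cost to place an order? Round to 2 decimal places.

$240.19

From Q* = √(2DS/H) ⇒ Q*² = 2DS/H.
S = Q²H / (2D) = 1,114² × 12 / (2 × 31,000) = 240.1928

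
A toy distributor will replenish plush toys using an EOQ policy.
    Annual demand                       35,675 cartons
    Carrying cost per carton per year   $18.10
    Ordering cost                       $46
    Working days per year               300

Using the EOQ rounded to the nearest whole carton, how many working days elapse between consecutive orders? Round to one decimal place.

2DS/H = 2·35,675·46/18.1 = 181,331.49
EOQ = √181,331.49 ≈ 425.83 → Q = 426 cartons
T = Q/D × 300 days = 426/35,675 × 300 = 3.582 days

3.6 days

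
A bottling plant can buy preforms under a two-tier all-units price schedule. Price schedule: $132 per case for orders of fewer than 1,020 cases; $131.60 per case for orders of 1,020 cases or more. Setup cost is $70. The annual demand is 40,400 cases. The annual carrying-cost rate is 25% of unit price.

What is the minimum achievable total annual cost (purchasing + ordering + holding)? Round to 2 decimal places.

$5,336,191.55

H₁ = 25%×$132 = $33.0000;  H₂ = 25%×$131.60 = $32.9000
EOQ₁ = √(2×40,400×70/33.0000) = 414.00  (< 1,020, feasible at tier 1)
EOQ₂ = √(2×40,400×70/32.9000) = 414.63  (< 1,020 → use Q = 1,020 at tier-2 price)
TC(tier 1 (EOQ₁), Q≈414.0) = $5,346,461.92
TC(tier 2, Q≈1,020.0) = $5,336,191.55
Minimum at tier 2: $5,336,191.55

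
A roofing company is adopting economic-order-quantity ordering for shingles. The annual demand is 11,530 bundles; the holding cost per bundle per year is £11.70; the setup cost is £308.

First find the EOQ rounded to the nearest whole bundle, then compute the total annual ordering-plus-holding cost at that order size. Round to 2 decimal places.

£9,115.87

2DS/H = 2·11,530·308/11.7 = 607,049.57
EOQ = √607,049.57 ≈ 779.13 → Q = 779 bundles
Ordering: D/Q × S = 11,530/779 × £308 = £4,558.72
Holding:  Q/2 × H = 779/2 × £11.7 = £4,557.15
Total = £4,558.72 + £4,557.15 = £9,115.87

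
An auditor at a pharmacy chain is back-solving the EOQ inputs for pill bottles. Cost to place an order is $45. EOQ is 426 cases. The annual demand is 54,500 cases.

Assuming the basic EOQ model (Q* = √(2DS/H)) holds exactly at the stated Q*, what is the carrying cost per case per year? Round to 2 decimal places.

From Q* = √(2DS/H) ⇒ Q*² = 2DS/H.
H = 2DS / Q² = 2 × 54,500 × 45 / 426² = 27.0284

$27.03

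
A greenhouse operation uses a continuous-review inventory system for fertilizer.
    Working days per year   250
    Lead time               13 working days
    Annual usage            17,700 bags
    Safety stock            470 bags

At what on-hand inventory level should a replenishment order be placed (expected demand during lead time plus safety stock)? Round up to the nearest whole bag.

1,391 bags

Daily demand d = 17,700 / 250 = 70.800 bags/day
Demand during lead time = 70.800 × 13 = 920.40
Reorder point = 920.40 + 470 = 1,390.40 → round up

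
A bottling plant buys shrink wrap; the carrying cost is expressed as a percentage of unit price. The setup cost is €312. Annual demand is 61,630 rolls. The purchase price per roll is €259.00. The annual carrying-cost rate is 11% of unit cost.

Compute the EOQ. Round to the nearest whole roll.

1,162 rolls

H = i·C = 0.11 × €259 = €28.4900 per roll-year
EOQ = √(2DS/H) = √(2 × 61,630 × 312 / 28.49)
    = √(1,349,846.26) ≈ 1,161.83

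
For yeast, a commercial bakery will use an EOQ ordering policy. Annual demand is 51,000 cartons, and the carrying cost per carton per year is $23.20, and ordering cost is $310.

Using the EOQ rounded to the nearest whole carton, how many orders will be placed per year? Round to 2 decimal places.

Optimal lot size Q* = (2 × 51,000 × $310 / $23.2)^½ ≈ 1,167.45 → Q = 1,167
Orders per year = D/Q = 51,000 / 1,167 = 43.702

43.70 orders per year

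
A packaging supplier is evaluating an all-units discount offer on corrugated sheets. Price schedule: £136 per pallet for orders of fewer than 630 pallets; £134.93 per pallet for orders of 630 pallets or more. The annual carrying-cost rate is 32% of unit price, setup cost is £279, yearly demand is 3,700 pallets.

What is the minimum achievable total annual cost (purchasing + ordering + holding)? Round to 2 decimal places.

£512,679.00

H₁ = 32%×£136 = £43.5200;  H₂ = 32%×£134.93 = £43.1776
EOQ₁ = √(2×3,700×279/43.5200) = 217.81  (< 630, feasible at tier 1)
EOQ₂ = √(2×3,700×279/43.1776) = 218.67  (< 630 → use Q = 630 at tier-2 price)
TC(tier 1 (EOQ₁), Q≈217.8) = £512,679.00
TC(tier 2, Q≈630.0) = £514,480.52
Minimum at tier 1 (EOQ₁): £512,679.00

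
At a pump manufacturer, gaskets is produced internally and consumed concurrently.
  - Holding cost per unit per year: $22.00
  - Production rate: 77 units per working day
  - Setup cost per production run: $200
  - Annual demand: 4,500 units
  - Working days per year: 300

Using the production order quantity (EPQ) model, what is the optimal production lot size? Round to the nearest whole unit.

Daily demand d = 4,500/300 = 15.000; p = 77; 1 − d/p = 0.80519
EPQ = √(2DS / (H(1 − d/p)))
    = √(2 × 4,500 × 200 / (22 × 0.80519)) ≈ 318.77

319 units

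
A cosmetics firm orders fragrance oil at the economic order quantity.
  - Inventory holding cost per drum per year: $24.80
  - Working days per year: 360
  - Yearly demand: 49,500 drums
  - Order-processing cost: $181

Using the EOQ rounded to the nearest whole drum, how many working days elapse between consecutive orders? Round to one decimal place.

6.2 days

EOQ = √(2DS/H) = √(2 × 49,500 × 181 / 24.8)
    = √(722,540.32) ≈ 850.02 → Q = 850 drums
T = Q/D × 360 days = 850/49,500 × 360 = 6.182 days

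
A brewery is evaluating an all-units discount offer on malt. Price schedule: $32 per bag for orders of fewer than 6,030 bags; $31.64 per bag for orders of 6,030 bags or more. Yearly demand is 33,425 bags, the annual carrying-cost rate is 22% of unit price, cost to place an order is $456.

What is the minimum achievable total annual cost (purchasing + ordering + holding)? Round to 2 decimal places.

H₁ = 22%×$32 = $7.0400;  H₂ = 22%×$31.64 = $6.9608
EOQ₁ = √(2×33,425×456/7.0400) = 2,080.88  (< 6,030, feasible at tier 1)
EOQ₂ = √(2×33,425×456/6.9608) = 2,092.68  (< 6,030 → use Q = 6,030 at tier-2 price)
TC(tier 1 (EOQ₁), Q≈2,080.9) = $1,084,249.39
TC(tier 2, Q≈6,030.0) = $1,081,081.47
Minimum at tier 2: $1,081,081.47

$1,081,081.47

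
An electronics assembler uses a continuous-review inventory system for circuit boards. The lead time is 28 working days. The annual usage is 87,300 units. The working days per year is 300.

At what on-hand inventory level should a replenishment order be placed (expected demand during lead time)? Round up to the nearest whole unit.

Daily demand d = 87,300 / 300 = 291.000 units/day
Demand during lead time = 291.000 × 28 = 8,148.00
Reorder point = 8,148.00 → round up

8,148 units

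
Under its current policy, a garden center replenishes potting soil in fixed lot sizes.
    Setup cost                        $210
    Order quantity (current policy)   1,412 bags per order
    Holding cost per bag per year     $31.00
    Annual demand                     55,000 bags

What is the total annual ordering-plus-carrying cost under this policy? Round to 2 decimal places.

$30,065.89

Orders/yr = 55,000/1,412 = 38.952; ordering cost = 38.952 × $210 = $8,179.89
Average inventory = 1,412/2 = 706; holding cost = 706 × $31 = $21,886.00
Total = $8,179.89 + $21,886.00 = $30,065.89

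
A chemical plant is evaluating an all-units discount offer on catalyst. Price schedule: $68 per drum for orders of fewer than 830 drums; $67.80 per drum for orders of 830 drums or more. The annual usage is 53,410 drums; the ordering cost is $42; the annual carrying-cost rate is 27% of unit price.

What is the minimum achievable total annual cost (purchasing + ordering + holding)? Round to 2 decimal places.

$3,631,497.66

H₁ = 27%×$68 = $18.3600;  H₂ = 27%×$67.80 = $18.3060
EOQ₁ = √(2×53,410×42/18.3600) = 494.33  (< 830, feasible at tier 1)
EOQ₂ = √(2×53,410×42/18.3060) = 495.06  (< 830 → use Q = 830 at tier-2 price)
TC(tier 1 (EOQ₁), Q≈494.3) = $3,640,955.85
TC(tier 2, Q≈830.0) = $3,631,497.66
Minimum at tier 2: $3,631,497.66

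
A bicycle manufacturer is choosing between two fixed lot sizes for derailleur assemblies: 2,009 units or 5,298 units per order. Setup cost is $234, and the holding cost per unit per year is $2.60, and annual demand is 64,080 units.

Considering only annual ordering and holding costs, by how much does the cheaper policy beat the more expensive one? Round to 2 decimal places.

Annual cost at Q: ordering D·S/Q plus holding Q·H/2.
TC(2,009) = (64,080/2,009)×234 + (2,009/2)×2.6 = $10,075.47
TC(5,298) = (64,080/5,298)×234 + (5,298/2)×2.6 = $9,717.66
|ΔTC| = |$10,075.47 − $9,717.66| = $357.81

$357.81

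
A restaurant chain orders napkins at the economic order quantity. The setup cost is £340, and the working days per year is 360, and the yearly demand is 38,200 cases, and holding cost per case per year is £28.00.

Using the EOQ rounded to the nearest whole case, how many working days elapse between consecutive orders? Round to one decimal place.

9.1 days

Q* = √(2·D·S / H) = √(2·38,200·340 / 28) = √927,714.3 ≈ 963.18 → Q = 963 cases
T = Q/D × 360 days = 963/38,200 × 360 = 9.075 days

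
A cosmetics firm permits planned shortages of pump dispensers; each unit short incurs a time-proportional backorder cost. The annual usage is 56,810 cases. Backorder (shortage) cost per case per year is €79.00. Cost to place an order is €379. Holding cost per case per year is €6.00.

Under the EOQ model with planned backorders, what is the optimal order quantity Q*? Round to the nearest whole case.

2,779 cases

Q* = √(2DS/H) · √((H + b)/b)
   = √(2 × 56,810 × 379 / 6) · √((6 + 79) / 79)
   = 2,678.992 × 1.0373 ≈ 2,778.86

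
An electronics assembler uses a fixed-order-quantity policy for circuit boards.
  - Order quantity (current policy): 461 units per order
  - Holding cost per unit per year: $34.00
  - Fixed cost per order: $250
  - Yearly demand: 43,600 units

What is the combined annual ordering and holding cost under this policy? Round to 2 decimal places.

$31,481.25

Orders/yr = 43,600/461 = 94.577; ordering cost = 94.577 × $250 = $23,644.25
Average inventory = 461/2 = 230.5; holding cost = 230.5 × $34 = $7,837.00
Total = $23,644.25 + $7,837.00 = $31,481.25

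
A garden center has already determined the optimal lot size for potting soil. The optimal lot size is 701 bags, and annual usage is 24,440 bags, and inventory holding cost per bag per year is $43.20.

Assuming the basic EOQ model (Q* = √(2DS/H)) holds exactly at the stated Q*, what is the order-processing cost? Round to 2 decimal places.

$434.30

EOQ relation: Q² = 2DS/H, so rearrange for the unknown.
S = Q²H / (2D) = 701² × 43.2 / (2 × 24,440) = 434.2988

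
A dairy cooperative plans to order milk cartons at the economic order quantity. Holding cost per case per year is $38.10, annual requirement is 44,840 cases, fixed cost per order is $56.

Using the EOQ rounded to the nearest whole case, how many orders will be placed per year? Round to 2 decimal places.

Optimal lot size Q* = (2 × 44,840 × $56 / $38.1)^½ ≈ 363.06 → Q = 363
Orders per year = D/Q = 44,840 / 363 = 123.526

123.53 orders per year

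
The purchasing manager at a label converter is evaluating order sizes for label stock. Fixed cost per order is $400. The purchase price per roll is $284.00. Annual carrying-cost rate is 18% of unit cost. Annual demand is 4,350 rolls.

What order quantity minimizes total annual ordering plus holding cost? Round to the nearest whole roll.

Holding cost per roll per year: H = 18% × $284 = $51.1200
Q* = √(2·D·S / H) = √(2·4,350·400 / 51.12) = √68,075.1 ≈ 260.91

261 rolls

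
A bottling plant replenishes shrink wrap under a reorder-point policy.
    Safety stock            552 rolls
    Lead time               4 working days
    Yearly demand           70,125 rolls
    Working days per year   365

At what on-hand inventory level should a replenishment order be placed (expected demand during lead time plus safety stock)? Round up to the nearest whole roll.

1,321 rolls

Daily demand d = 70,125 / 365 = 192.123 rolls/day
Demand during lead time = 192.123 × 4 = 768.49
Reorder point = 768.49 + 552 = 1,320.49 → round up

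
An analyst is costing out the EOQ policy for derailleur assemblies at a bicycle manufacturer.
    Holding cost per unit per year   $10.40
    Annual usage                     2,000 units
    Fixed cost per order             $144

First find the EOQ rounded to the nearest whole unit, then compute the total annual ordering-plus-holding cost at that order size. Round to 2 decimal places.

EOQ = √(2DS/H) = √(2 × 2,000 × 144 / 10.4)
    = √(55,384.62) ≈ 235.34 → Q = 235 units
Ordering: D/Q × S = 2,000/235 × $144 = $1,225.53
Holding:  Q/2 × H = 235/2 × $10.4 = $1,222.00
Total = $1,225.53 + $1,222.00 = $2,447.53

$2,447.53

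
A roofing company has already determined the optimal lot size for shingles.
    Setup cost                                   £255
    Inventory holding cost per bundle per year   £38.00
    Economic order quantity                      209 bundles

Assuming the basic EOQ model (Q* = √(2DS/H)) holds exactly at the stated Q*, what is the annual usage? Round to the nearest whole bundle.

3,255 bundles per year

EOQ relation: Q² = 2DS/H, so rearrange for the unknown.
D = Q²H / (2S) = 209² × 38 / (2 × 255) = 3,254.66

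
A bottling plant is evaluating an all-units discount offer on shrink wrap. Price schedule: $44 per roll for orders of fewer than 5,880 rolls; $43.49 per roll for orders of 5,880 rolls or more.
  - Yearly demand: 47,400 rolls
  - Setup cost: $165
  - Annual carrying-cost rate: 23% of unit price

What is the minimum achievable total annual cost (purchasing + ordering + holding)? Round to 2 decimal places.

H₁ = 23%×$44 = $10.1200;  H₂ = 23%×$43.49 = $10.0027
EOQ₁ = √(2×47,400×165/10.1200) = 1,243.24  (< 5,880, feasible at tier 1)
EOQ₂ = √(2×47,400×165/10.0027) = 1,250.51  (< 5,880 → use Q = 5,880 at tier-2 price)
TC(tier 1 (EOQ₁), Q≈1,243.2) = $2,098,181.62
TC(tier 2, Q≈5,880.0) = $2,092,164.04
Minimum at tier 2: $2,092,164.04

$2,092,164.04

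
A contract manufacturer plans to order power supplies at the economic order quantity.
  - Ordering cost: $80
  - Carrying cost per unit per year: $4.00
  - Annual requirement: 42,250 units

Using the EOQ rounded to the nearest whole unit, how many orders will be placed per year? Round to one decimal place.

2DS/H = 2·42,250·80/4 = 1,690,000.00
EOQ = √1,690,000.00 ≈ 1,300.00 → Q = 1,300
N = D/Q = 42,250/1,300 ≈ 32.500 orders/yr

32.5 orders per year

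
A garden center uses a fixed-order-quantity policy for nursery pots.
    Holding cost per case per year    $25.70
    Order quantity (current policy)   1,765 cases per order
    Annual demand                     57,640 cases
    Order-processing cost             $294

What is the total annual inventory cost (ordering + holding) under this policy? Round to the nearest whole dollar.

Ordering: D/Q × S = 57,640/1,765 × $294 = $9,601.22
Holding:  Q/2 × H = 1,765/2 × $25.7 = $22,680.25
Total = $9,601.22 + $22,680.25 = $32,281.47

$32,281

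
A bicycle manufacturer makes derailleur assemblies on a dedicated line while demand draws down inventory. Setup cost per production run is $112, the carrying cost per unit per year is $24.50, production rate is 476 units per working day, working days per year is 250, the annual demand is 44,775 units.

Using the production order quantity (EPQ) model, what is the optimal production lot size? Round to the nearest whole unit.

810 units

Daily demand d = 44,775/250 = 179.100; p = 476; 1 − d/p = 0.62374
EPQ = √(2DS / (H(1 − d/p)))
    = √(2 × 44,775 × 112 / (24.5 × 0.62374)) ≈ 810.13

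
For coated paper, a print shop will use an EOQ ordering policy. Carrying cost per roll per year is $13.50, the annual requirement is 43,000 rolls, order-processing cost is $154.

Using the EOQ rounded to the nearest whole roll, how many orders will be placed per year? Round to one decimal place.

43.4 orders per year

Q* = √(2·D·S / H) = √(2·43,000·154 / 13.5) = √981,037.0 ≈ 990.47 → Q = 990
N = D/Q = 43,000/990 ≈ 43.434 orders/yr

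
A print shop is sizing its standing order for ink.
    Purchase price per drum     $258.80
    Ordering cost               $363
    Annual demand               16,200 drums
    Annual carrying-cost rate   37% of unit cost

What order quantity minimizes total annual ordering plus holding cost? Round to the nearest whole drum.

350 drums

Carrying cost H = $258.8 × 37% = $95.7560/drum/yr
Optimal lot size Q* = (2 × 16,200 × $363 / $95.756)^½ ≈ 350.46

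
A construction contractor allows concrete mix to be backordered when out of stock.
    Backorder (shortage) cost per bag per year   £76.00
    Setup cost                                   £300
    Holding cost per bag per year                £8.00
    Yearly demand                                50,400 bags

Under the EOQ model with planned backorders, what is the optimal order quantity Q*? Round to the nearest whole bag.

2,044 bags

Basic EOQ = √(2·50,400·300/8) = 1,944.222
Backorder adjustment √((H+b)/b) = √((8+76)/76) = 1.0513
Q* = 1,944.222 × 1.0513 ≈ 2,043.99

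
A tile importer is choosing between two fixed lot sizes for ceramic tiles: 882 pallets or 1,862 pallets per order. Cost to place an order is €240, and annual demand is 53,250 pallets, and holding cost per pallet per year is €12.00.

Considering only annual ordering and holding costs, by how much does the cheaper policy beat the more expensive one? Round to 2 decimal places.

€1,746.21

Annual cost at Q: ordering D·S/Q plus holding Q·H/2.
TC(882) = (53,250/882)×240 + (882/2)×12 = €19,781.80
TC(1,862) = (53,250/1,862)×240 + (1,862/2)×12 = €18,035.59
Cheaper: Q = 1,862.  Difference = €1,746.21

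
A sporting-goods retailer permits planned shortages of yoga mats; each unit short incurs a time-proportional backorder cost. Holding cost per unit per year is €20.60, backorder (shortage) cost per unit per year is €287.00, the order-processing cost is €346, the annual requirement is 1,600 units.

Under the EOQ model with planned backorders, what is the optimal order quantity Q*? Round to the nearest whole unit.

240 units

Q* = √(2DS/H) · √((H + b)/b)
   = √(2 × 1,600 × 346 / 20.6) · √((20.6 + 287) / 287)
   = 231.835 × 1.0353 ≈ 240.01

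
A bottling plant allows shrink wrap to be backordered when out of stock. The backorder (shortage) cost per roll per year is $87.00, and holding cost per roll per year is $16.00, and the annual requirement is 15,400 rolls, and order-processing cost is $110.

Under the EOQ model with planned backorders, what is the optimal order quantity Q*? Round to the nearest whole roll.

Basic EOQ = √(2·15,400·110/16) = 460.163
Backorder adjustment √((H+b)/b) = √((16+87)/87) = 1.0881
Q* = 460.163 × 1.0881 ≈ 500.69

501 rolls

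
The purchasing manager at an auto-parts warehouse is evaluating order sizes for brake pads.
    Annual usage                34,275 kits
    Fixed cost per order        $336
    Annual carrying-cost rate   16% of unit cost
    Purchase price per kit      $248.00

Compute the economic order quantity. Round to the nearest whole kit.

Holding cost per kit per year: H = 16% × $248 = $39.6800
EOQ = √(2DS/H) = √(2 × 34,275 × 336 / 39.68)
    = √(580,463.71) ≈ 761.88

762 kits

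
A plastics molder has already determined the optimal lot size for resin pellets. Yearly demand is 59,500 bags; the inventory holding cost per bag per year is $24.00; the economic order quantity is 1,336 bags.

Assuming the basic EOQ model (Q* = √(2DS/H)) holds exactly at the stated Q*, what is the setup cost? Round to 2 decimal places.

$359.98

EOQ relation: Q² = 2DS/H, so rearrange for the unknown.
S = Q²H / (2D) = 1,336² × 24 / (2 × 59,500) = 359.9790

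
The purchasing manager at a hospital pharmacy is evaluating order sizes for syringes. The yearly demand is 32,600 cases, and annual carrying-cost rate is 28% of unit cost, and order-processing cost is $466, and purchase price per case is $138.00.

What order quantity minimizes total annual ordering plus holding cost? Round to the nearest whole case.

887 cases

H = i·C = 0.28 × $138 = $38.6400 per case-year
Q* = √(2·D·S / H) = √(2·32,600·466 / 38.64) = √786,314.7 ≈ 886.74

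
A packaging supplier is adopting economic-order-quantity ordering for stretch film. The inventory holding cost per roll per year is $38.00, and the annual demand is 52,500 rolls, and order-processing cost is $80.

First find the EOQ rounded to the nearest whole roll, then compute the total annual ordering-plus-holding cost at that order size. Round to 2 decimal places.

$17,866.17

Q* = √(2·D·S / H) = √(2·52,500·80 / 38) = √221,052.6 ≈ 470.16 → Q = 470 rolls
Annual ordering cost = (D/Q)·S = (52,500/470) × 80 = $8,936.17
Annual holding cost  = (Q/2)·H = (470/2) × 38 = $8,930.00
Total = $8,936.17 + $8,930.00 = $17,866.17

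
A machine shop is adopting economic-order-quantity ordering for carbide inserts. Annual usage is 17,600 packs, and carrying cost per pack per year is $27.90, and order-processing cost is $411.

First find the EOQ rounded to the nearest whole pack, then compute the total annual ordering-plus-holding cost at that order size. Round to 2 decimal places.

$20,090.67

Optimal lot size Q* = (2 × 17,600 × $411 / $27.9)^½ ≈ 720.10 → Q = 720 packs
Annual ordering cost = (D/Q)·S = (17,600/720) × 411 = $10,046.67
Annual holding cost  = (Q/2)·H = (720/2) × 27.9 = $10,044.00
Total = $10,046.67 + $10,044.00 = $20,090.67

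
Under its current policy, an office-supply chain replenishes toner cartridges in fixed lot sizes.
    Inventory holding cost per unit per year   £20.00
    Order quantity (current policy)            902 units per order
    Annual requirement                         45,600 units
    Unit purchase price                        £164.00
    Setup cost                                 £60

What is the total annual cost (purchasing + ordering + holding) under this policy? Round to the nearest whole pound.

£7,490,453

Ordering: D/Q × S = 45,600/902 × £60 = £3,033.26
Holding:  Q/2 × H = 902/2 × £20 = £9,020.00
Purchase cost = D·C = 45,600 × 164 = £7,478,400.00
Total = £3,033.26 + £9,020.00 + £7,478,400.00 = £7,490,453.26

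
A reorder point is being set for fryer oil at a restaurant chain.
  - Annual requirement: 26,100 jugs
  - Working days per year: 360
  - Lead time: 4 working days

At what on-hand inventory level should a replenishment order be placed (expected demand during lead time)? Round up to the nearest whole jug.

Daily demand d = 26,100 / 360 = 72.500 jugs/day
Demand during lead time = 72.500 × 4 = 290.00
Reorder point = 290.00 → round up

290 jugs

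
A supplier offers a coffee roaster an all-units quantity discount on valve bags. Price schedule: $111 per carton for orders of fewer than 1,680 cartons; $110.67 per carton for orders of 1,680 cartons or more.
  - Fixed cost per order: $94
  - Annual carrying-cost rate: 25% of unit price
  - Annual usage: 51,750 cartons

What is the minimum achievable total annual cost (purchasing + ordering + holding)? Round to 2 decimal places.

$5,753,308.74

H₁ = 25%×$111 = $27.7500;  H₂ = 25%×$110.67 = $27.6675
EOQ₁ = √(2×51,750×94/27.7500) = 592.11  (< 1,680, feasible at tier 1)
EOQ₂ = √(2×51,750×94/27.6675) = 592.99  (< 1,680 → use Q = 1,680 at tier-2 price)
TC(tier 1 (EOQ₁), Q≈592.1) = $5,760,681.06
TC(tier 2, Q≈1,680.0) = $5,753,308.74
Minimum at tier 2: $5,753,308.74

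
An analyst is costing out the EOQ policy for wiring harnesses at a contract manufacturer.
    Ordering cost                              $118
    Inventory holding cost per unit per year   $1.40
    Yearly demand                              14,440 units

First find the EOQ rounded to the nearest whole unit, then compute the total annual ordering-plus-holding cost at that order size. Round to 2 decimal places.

$2,184.26

Q* = √(2·D·S / H) = √(2·14,440·118 / 1.4) = √2,434,171.4 ≈ 1,560.18 → Q = 1,560 units
Orders/yr = 14,440/1,560 = 9.256; ordering cost = 9.256 × $118 = $1,092.26
Average inventory = 1,560/2 = 780; holding cost = 780 × $1.4 = $1,092.00
Total = $1,092.26 + $1,092.00 = $2,184.26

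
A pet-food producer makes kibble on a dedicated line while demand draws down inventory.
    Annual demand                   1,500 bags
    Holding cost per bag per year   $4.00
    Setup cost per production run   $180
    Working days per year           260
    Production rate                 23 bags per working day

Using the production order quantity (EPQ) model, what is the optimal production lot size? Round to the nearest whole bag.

425 bags

Daily demand d = 1,500/260 = 5.769; p = 23; 1 − d/p = 0.74916
EPQ = √(2DS / (H(1 − d/p)))
    = √(2 × 1,500 × 180 / (4 × 0.74916)) ≈ 424.50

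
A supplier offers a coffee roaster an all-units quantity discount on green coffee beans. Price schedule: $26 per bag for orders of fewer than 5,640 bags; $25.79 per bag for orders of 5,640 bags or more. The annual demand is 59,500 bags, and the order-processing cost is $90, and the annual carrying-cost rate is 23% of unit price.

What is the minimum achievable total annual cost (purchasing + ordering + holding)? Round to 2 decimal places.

$1,552,181.86

H₁ = 23%×$26 = $5.9800;  H₂ = 23%×$25.79 = $5.9317
EOQ₁ = √(2×59,500×90/5.9800) = 1,338.27  (< 5,640, feasible at tier 1)
EOQ₂ = √(2×59,500×90/5.9317) = 1,343.71  (< 5,640 → use Q = 5,640 at tier-2 price)
TC(tier 1 (EOQ₁), Q≈1,338.3) = $1,555,002.86
TC(tier 2, Q≈5,640.0) = $1,552,181.86
Minimum at tier 2: $1,552,181.86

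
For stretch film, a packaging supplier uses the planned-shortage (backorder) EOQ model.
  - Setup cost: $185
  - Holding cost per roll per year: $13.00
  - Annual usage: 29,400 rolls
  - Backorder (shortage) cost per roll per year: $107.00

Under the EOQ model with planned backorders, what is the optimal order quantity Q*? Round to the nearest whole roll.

Q* = √(2DS/H) · √((H + b)/b)
   = √(2 × 29,400 × 185 / 13) · √((13 + 107) / 107)
   = 914.751 × 1.0590 ≈ 968.73

969 rolls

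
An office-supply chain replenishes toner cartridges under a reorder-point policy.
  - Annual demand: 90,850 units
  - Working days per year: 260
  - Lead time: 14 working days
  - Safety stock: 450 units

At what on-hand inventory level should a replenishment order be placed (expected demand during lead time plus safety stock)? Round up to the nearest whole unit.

Daily demand d = 90,850 / 260 = 349.423 units/day
Demand during lead time = 349.423 × 14 = 4,891.92
Reorder point = 4,891.92 + 450 = 5,341.92 → round up

5,342 units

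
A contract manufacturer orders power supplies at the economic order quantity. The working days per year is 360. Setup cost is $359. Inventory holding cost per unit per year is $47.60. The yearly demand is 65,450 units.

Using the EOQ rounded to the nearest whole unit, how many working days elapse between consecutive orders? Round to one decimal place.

5.5 days

Q* = √(2·D·S / H) = √(2·65,450·359 / 47.6) = √987,250.0 ≈ 993.60 → Q = 994 units
Days between orders = 360 / (D/Q) = 360 / 65.845 ≈ 5.467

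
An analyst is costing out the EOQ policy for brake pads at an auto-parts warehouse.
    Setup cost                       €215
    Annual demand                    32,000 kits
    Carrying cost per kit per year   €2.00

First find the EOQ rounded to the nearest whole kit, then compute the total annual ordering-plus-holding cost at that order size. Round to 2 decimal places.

Q* = √(2·D·S / H) = √(2·32,000·215 / 2) = √6,880,000.0 ≈ 2,622.98 → Q = 2,623 kits
Ordering: D/Q × S = 32,000/2,623 × €215 = €2,622.95
Holding:  Q/2 × H = 2,623/2 × €2 = €2,623.00
Total = €2,622.95 + €2,623.00 = €5,245.95

€5,245.95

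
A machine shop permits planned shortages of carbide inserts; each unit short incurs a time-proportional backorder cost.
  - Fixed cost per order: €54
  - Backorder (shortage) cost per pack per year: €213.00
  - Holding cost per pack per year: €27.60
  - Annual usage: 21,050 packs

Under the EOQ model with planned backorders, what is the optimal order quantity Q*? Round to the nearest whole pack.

305 packs

Q* = √(2DS/H) · √((H + b)/b)
   = √(2 × 21,050 × 54 / 27.6) · √((27.6 + 213) / 213)
   = 287.001 × 1.0628 ≈ 305.03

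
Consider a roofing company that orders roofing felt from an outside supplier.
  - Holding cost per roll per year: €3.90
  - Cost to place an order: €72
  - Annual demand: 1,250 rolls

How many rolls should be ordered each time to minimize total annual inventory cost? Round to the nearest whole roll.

215 rolls

Optimal lot size Q* = (2 × 1,250 × €72 / €3.9)^½ ≈ 214.83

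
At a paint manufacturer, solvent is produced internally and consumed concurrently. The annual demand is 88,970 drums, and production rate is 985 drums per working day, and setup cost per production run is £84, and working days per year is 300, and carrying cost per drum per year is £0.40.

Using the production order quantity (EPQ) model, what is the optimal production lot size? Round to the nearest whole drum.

7,312 drums

Daily demand d = 88,970/300 = 296.567; p = 985; 1 − d/p = 0.69892
EPQ = √(2DS / (H(1 − d/p)))
    = √(2 × 88,970 × 84 / (0.4 × 0.69892)) ≈ 7,311.96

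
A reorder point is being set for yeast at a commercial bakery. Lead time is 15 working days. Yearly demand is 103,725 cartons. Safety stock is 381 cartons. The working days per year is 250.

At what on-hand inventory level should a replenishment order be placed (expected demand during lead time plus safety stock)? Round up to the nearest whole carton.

Daily demand d = 103,725 / 250 = 414.900 cartons/day
Demand during lead time = 414.900 × 15 = 6,223.50
Reorder point = 6,223.50 + 381 = 6,604.50 → round up

6,605 cartons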